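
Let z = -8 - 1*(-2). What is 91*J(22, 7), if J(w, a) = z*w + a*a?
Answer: -7553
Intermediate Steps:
z = -6 (z = -8 + 2 = -6)
J(w, a) = a² - 6*w (J(w, a) = -6*w + a*a = -6*w + a² = a² - 6*w)
91*J(22, 7) = 91*(7² - 6*22) = 91*(49 - 132) = 91*(-83) = -7553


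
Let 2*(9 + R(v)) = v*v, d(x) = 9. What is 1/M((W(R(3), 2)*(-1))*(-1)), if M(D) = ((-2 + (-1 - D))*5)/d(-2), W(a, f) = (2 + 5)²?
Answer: -9/260 ≈ -0.034615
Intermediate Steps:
R(v) = -9 + v²/2 (R(v) = -9 + (v*v)/2 = -9 + v²/2)
W(a, f) = 49 (W(a, f) = 7² = 49)
M(D) = -5/3 - 5*D/9 (M(D) = ((-2 + (-1 - D))*5)/9 = ((-3 - D)*5)*(⅑) = (-15 - 5*D)*(⅑) = -5/3 - 5*D/9)
1/M((W(R(3), 2)*(-1))*(-1)) = 1/(-5/3 - 5*49*(-1)*(-1)/9) = 1/(-5/3 - (-245)*(-1)/9) = 1/(-5/3 - 5/9*49) = 1/(-5/3 - 245/9) = 1/(-260/9) = -9/260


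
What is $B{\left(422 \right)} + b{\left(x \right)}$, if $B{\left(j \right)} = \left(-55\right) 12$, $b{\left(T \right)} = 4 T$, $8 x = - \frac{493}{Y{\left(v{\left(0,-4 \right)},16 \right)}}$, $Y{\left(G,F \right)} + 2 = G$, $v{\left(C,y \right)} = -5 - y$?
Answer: $- \frac{3467}{6} \approx -577.83$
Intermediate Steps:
$Y{\left(G,F \right)} = -2 + G$
$x = \frac{493}{24}$ ($x = \frac{\left(-493\right) \frac{1}{-2 - 1}}{8} = \frac{\left(-493\right) \frac{1}{-3}}{8} = \frac{\left(-493\right) \left(- \frac{1}{3}\right)}{8} = \frac{1}{8} \cdot \frac{493}{3} = \frac{493}{24} \approx 20.542$)
$B{\left(j \right)} = -660$
$B{\left(422 \right)} + b{\left(x \right)} = -660 + 4 \cdot \frac{493}{24} = -660 + \frac{493}{6} = - \frac{3467}{6}$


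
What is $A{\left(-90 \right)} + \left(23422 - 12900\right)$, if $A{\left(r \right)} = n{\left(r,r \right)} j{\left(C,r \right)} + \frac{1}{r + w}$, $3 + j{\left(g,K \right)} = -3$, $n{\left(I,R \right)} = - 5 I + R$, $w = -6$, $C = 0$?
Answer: $\frac{802751}{96} \approx 8362.0$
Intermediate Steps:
$n{\left(I,R \right)} = R - 5 I$
$j{\left(g,K \right)} = -6$ ($j{\left(g,K \right)} = -3 - 3 = -6$)
$A{\left(r \right)} = \frac{1}{-6 + r} + 24 r$ ($A{\left(r \right)} = \left(r - 5 r\right) \left(-6\right) + \frac{1}{r - 6} = - 4 r \left(-6\right) + \frac{1}{-6 + r} = 24 r + \frac{1}{-6 + r} = \frac{1}{-6 + r} + 24 r$)
$A{\left(-90 \right)} + \left(23422 - 12900\right) = \frac{1 - -12960 + 24 \left(-90\right)^{2}}{-6 - 90} + \left(23422 - 12900\right) = \frac{1 + 12960 + 24 \cdot 8100}{-96} + 10522 = - \frac{1 + 12960 + 194400}{96} + 10522 = \left(- \frac{1}{96}\right) 207361 + 10522 = - \frac{207361}{96} + 10522 = \frac{802751}{96}$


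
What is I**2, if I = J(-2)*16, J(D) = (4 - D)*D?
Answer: 36864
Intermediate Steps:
J(D) = D*(4 - D)
I = -192 (I = -2*(4 - 1*(-2))*16 = -2*(4 + 2)*16 = -2*6*16 = -12*16 = -192)
I**2 = (-192)**2 = 36864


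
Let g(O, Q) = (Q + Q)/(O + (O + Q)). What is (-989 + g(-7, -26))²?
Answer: 97555129/100 ≈ 9.7555e+5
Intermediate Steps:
g(O, Q) = 2*Q/(Q + 2*O) (g(O, Q) = (2*Q)/(Q + 2*O) = 2*Q/(Q + 2*O))
(-989 + g(-7, -26))² = (-989 + 2*(-26)/(-26 + 2*(-7)))² = (-989 + 2*(-26)/(-26 - 14))² = (-989 + 2*(-26)/(-40))² = (-989 + 2*(-26)*(-1/40))² = (-989 + 13/10)² = (-9877/10)² = 97555129/100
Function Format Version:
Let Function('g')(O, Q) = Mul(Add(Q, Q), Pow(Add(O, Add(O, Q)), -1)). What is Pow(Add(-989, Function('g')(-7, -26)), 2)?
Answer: Rational(97555129, 100) ≈ 9.7555e+5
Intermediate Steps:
Function('g')(O, Q) = Mul(2, Q, Pow(Add(Q, Mul(2, O)), -1)) (Function('g')(O, Q) = Mul(Mul(2, Q), Pow(Add(Q, Mul(2, O)), -1)) = Mul(2, Q, Pow(Add(Q, Mul(2, O)), -1)))
Pow(Add(-989, Function('g')(-7, -26)), 2) = Pow(Add(-989, Mul(2, -26, Pow(Add(-26, Mul(2, -7)), -1))), 2) = Pow(Add(-989, Mul(2, -26, Pow(Add(-26, -14), -1))), 2) = Pow(Add(-989, Mul(2, -26, Pow(-40, -1))), 2) = Pow(Add(-989, Mul(2, -26, Rational(-1, 40))), 2) = Pow(Add(-989, Rational(13, 10)), 2) = Pow(Rational(-9877, 10), 2) = Rational(97555129, 100)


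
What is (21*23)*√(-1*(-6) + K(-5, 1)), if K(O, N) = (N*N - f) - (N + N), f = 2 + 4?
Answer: 483*I ≈ 483.0*I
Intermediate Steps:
f = 6
K(O, N) = -6 + N² - 2*N (K(O, N) = (N*N - 1*6) - (N + N) = (N² - 6) - 2*N = (-6 + N²) - 2*N = -6 + N² - 2*N)
(21*23)*√(-1*(-6) + K(-5, 1)) = (21*23)*√(-1*(-6) + (-6 + 1² - 2*1)) = 483*√(6 + (-6 + 1 - 2)) = 483*√(6 - 7) = 483*√(-1) = 483*I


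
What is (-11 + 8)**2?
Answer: 9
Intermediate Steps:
(-11 + 8)**2 = (-3)**2 = 9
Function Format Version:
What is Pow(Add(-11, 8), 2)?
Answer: 9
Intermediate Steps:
Pow(Add(-11, 8), 2) = Pow(-3, 2) = 9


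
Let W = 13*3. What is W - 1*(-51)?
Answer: 90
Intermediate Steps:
W = 39
W - 1*(-51) = 39 - 1*(-51) = 39 + 51 = 90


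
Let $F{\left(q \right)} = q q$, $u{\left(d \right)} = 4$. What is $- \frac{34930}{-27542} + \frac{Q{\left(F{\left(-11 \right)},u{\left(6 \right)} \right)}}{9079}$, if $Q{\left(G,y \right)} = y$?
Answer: $\frac{158619819}{125026909} \approx 1.2687$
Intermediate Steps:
$F{\left(q \right)} = q^{2}$
$- \frac{34930}{-27542} + \frac{Q{\left(F{\left(-11 \right)},u{\left(6 \right)} \right)}}{9079} = - \frac{34930}{-27542} + \frac{4}{9079} = \left(-34930\right) \left(- \frac{1}{27542}\right) + 4 \cdot \frac{1}{9079} = \frac{17465}{13771} + \frac{4}{9079} = \frac{158619819}{125026909}$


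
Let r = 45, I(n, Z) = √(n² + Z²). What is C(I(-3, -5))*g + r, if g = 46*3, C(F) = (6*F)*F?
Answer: 28197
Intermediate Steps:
I(n, Z) = √(Z² + n²)
C(F) = 6*F²
g = 138
C(I(-3, -5))*g + r = (6*(√((-5)² + (-3)²))²)*138 + 45 = (6*(√(25 + 9))²)*138 + 45 = (6*(√34)²)*138 + 45 = (6*34)*138 + 45 = 204*138 + 45 = 28152 + 45 = 28197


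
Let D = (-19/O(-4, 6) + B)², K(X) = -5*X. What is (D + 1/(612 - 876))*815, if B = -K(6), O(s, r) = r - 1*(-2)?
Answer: 1313572175/2112 ≈ 6.2196e+5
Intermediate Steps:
O(s, r) = 2 + r (O(s, r) = r + 2 = 2 + r)
B = 30 (B = -(-5)*6 = -1*(-30) = 30)
D = 48841/64 (D = (-19/(2 + 6) + 30)² = (-19/8 + 30)² = (221/8)² = 48841/64 ≈ 763.14)
(D + 1/(612 - 876))*815 = (48841/64 + 1/(612 - 876))*815 = (48841/64 + 1/(-264))*815 = (48841/64 - 1/264)*815 = (1611745/2112)*815 = 1313572175/2112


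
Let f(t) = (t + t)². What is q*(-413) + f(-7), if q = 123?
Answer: -50603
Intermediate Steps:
f(t) = 4*t² (f(t) = (2*t)² = 4*t²)
q*(-413) + f(-7) = 123*(-413) + 4*(-7)² = -50799 + 4*49 = -50799 + 196 = -50603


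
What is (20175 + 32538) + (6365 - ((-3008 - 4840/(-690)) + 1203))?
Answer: 4200443/69 ≈ 60876.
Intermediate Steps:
(20175 + 32538) + (6365 - ((-3008 - 4840/(-690)) + 1203)) = 52713 + (6365 - ((-3008 - 4840*(-1/690)) + 1203)) = 52713 + (6365 - ((-3008 + 484/69) + 1203)) = 52713 + (6365 - (-207068/69 + 1203)) = 52713 + (6365 - 1*(-124061/69)) = 52713 + (6365 + 124061/69) = 52713 + 563246/69 = 4200443/69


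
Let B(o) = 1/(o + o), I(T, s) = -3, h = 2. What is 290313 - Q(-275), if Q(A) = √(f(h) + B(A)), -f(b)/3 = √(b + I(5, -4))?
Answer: 290313 - √(-22 - 36300*I)/110 ≈ 2.9031e+5 + 1.2251*I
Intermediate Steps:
B(o) = 1/(2*o)
f(b) = -3*√(-3 + b) (f(b) = -3*√(b - 3) = -3*√(-3 + b))
Q(A) = √(1/(2*A) - 3*I) (Q(A) = √(-3*√(-3 + 2) + 1/(2*A)) = √(-3*I + 1/(2*A)) = √(1/(2*A) - 3*I))
290313 - Q(-275) = 290313 - √(-12*I + 2/(-275))/2 = 290313 - √(-12*I + 2*(-1/275))/2 = 290313 - √(-12*I - 2/275)/2 = 290313 - √(-2/275 - 12*I)/2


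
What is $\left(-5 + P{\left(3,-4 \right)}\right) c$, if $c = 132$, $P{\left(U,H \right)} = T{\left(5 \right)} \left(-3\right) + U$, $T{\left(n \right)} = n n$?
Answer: $-10164$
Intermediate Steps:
$T{\left(n \right)} = n^{2}$
$P{\left(U,H \right)} = -75 + U$ ($P{\left(U,H \right)} = 5^{2} \left(-3\right) + U = 25 \left(-3\right) + U = -75 + U$)
$\left(-5 + P{\left(3,-4 \right)}\right) c = \left(-5 + \left(-75 + 3\right)\right) 132 = \left(-5 - 72\right) 132 = \left(-77\right) 132 = -10164$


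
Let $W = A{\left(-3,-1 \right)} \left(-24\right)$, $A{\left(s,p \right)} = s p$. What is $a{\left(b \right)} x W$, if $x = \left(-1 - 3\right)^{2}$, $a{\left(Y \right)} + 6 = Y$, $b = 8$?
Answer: $-2304$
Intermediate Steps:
$a{\left(Y \right)} = -6 + Y$
$A{\left(s,p \right)} = p s$
$W = -72$ ($W = \left(-1\right) \left(-3\right) \left(-24\right) = 3 \left(-24\right) = -72$)
$x = 16$ ($x = \left(-4\right)^{2} = 16$)
$a{\left(b \right)} x W = \left(-6 + 8\right) 16 \left(-72\right) = 2 \cdot 16 \left(-72\right) = 32 \left(-72\right) = -2304$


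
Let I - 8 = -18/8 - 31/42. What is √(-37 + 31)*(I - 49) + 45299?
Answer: 45299 - 3695*I*√6/84 ≈ 45299.0 - 107.75*I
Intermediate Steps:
I = 421/84 (I = 8 + (-18/8 - 31/42) = 8 + (-18*⅛ - 31*1/42) = 8 + (-9/4 - 31/42) = 8 - 251/84 = 421/84 ≈ 5.0119)
√(-37 + 31)*(I - 49) + 45299 = √(-37 + 31)*(421/84 - 49) + 45299 = √(-6)*(-3695/84) + 45299 = (I*√6)*(-3695/84) + 45299 = -3695*I*√6/84 + 45299 = 45299 - 3695*I*√6/84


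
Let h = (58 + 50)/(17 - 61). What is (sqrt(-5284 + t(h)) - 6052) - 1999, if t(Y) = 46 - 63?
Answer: -8051 + 3*I*sqrt(589) ≈ -8051.0 + 72.808*I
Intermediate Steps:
h = -27/11 (h = 108/(-44) = 108*(-1/44) = -27/11 ≈ -2.4545)
t(Y) = -17
(sqrt(-5284 + t(h)) - 6052) - 1999 = (sqrt(-5284 - 17) - 6052) - 1999 = (sqrt(-5301) - 6052) - 1999 = (3*I*sqrt(589) - 6052) - 1999 = (-6052 + 3*I*sqrt(589)) - 1999 = -8051 + 3*I*sqrt(589)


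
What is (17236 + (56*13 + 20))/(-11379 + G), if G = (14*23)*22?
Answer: -17984/4295 ≈ -4.1872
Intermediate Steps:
G = 7084 (G = 322*22 = 7084)
(17236 + (56*13 + 20))/(-11379 + G) = (17236 + (56*13 + 20))/(-11379 + 7084) = (17236 + (728 + 20))/(-4295) = (17236 + 748)*(-1/4295) = 17984*(-1/4295) = -17984/4295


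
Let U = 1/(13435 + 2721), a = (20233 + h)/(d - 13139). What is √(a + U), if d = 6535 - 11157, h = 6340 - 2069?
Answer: I*√28398317551125977/143473358 ≈ 1.1746*I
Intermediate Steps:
h = 4271
d = -4622
a = -24504/17761 (a = (20233 + 4271)/(-4622 - 13139) = 24504/(-17761) = 24504*(-1/17761) = -24504/17761 ≈ -1.3797)
U = 1/16156 ≈ 6.1897e-5
√(a + U) = √(-24504/17761 + 1/16156) = √(-395868863/286946716) = I*√28398317551125977/143473358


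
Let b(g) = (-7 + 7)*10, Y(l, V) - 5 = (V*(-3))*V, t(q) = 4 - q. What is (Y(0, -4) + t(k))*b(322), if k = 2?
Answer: 0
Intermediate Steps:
Y(l, V) = 5 - 3*V² (Y(l, V) = 5 + (V*(-3))*V = 5 + (-3*V)*V = 5 - 3*V²)
b(g) = 0 (b(g) = 0*10 = 0)
(Y(0, -4) + t(k))*b(322) = ((5 - 3*(-4)²) + (4 - 1*2))*0 = ((5 - 3*16) + (4 - 2))*0 = ((5 - 48) + 2)*0 = (-43 + 2)*0 = -41*0 = 0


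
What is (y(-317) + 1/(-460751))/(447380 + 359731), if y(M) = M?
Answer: -146058068/371877200361 ≈ -0.00039276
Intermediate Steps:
(y(-317) + 1/(-460751))/(447380 + 359731) = (-317 + 1/(-460751))/(447380 + 359731) = (-317 - 1/460751)/807111 = -146058068/460751*1/807111 = -146058068/371877200361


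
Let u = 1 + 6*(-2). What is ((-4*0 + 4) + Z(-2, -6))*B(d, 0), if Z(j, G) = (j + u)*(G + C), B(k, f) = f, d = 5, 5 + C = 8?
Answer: 0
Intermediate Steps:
C = 3 (C = -5 + 8 = 3)
u = -11 (u = 1 - 12 = -11)
Z(j, G) = (-11 + j)*(3 + G) (Z(j, G) = (j - 11)*(G + 3) = (-11 + j)*(3 + G))
((-4*0 + 4) + Z(-2, -6))*B(d, 0) = ((-4*0 + 4) + (-33 - 11*(-6) + 3*(-2) - 6*(-2)))*0 = ((0 + 4) + (-33 + 66 - 6 + 12))*0 = (4 + 39)*0 = 43*0 = 0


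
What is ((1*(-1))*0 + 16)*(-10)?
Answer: -160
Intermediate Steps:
((1*(-1))*0 + 16)*(-10) = (-1*0 + 16)*(-10) = (0 + 16)*(-10) = 16*(-10) = -160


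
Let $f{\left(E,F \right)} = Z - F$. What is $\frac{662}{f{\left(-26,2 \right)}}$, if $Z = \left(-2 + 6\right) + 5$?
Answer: $\frac{662}{7} \approx 94.571$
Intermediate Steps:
$Z = 9$ ($Z = 4 + 5 = 9$)
$f{\left(E,F \right)} = 9 - F$
$\frac{662}{f{\left(-26,2 \right)}} = \frac{662}{9 - 2} = \frac{662}{7}$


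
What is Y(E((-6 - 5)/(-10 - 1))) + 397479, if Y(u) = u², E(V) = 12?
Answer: 397623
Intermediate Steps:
Y(E((-6 - 5)/(-10 - 1))) + 397479 = 12² + 397479 = 144 + 397479 = 397623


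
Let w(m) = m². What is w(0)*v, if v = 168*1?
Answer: 0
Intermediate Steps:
v = 168
w(0)*v = 0²*168 = 0*168 = 0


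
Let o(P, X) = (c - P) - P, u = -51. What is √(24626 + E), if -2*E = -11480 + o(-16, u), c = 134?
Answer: √30283 ≈ 174.02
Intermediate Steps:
o(P, X) = 134 - 2*P (o(P, X) = (134 - P) - P = 134 - 2*P)
E = 5657 (E = -(-11480 + (134 - 2*(-16)))/2 = -(-11480 + (134 + 32))/2 = -(-11480 + 166)/2 = -½*(-11314) = 5657)
√(24626 + E) = √(24626 + 5657) = √30283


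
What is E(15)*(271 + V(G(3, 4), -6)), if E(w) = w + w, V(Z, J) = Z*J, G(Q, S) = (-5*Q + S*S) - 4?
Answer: 8670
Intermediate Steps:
G(Q, S) = -4 + S² - 5*Q (G(Q, S) = (-5*Q + S²) - 4 = (S² - 5*Q) - 4 = -4 + S² - 5*Q)
V(Z, J) = J*Z
E(w) = 2*w
E(15)*(271 + V(G(3, 4), -6)) = (2*15)*(271 - 6*(-4 + 4² - 5*3)) = 30*(271 - 6*(-4 + 16 - 15)) = 30*(271 - 6*(-3)) = 30*(271 + 18) = 30*289 = 8670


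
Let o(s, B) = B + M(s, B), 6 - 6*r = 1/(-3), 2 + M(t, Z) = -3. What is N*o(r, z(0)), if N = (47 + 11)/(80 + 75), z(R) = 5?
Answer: 0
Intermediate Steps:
M(t, Z) = -5 (M(t, Z) = -2 - 3 = -5)
r = 19/18 (r = 1 - ⅙/(-3) = 1 - ⅙*(-⅓) = 1 + 1/18 = 19/18 ≈ 1.0556)
N = 58/155 ≈ 0.37419
o(s, B) = -5 + B (o(s, B) = B - 5 = -5 + B)
N*o(r, z(0)) = 58*(-5 + 5)/155 = (58/155)*0 = 0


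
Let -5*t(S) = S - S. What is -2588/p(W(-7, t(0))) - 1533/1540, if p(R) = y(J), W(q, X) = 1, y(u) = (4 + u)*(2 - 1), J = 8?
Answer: -142997/660 ≈ -216.66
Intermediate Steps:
y(u) = 4 + u (y(u) = (4 + u)*1 = 4 + u)
t(S) = 0 (t(S) = -(S - S)/5 = -⅕*0 = 0)
p(R) = 12 (p(R) = 4 + 8 = 12)
-2588/p(W(-7, t(0))) - 1533/1540 = -2588/12 - 1533/1540 = -2588*1/12 - 1533*1/1540 = -647/3 - 219/220 = -142997/660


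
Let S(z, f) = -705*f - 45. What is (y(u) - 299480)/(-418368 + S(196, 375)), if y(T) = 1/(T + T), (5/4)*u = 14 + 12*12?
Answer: 126180905/287681344 ≈ 0.43861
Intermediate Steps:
u = 632/5 (u = 4*(14 + 12*12)/5 = 4*(14 + 144)/5 = (⅘)*158 = 632/5 ≈ 126.40)
y(T) = 1/(2*T)
S(z, f) = -45 - 705*f
(y(u) - 299480)/(-418368 + S(196, 375)) = (1/(2*(632/5)) - 299480)/(-418368 + (-45 - 705*375)) = ((½)*(5/632) - 299480)/(-418368 + (-45 - 264375)) = (5/1264 - 299480)/(-418368 - 264420) = -378542715/1264/(-682788) = -378542715/1264*(-1/682788) = 126180905/287681344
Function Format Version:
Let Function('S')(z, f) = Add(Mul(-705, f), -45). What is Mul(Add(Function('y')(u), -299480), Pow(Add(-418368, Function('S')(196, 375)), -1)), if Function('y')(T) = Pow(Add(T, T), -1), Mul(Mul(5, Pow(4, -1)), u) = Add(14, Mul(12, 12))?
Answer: Rational(126180905, 287681344) ≈ 0.43861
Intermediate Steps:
u = Rational(632, 5) (u = Mul(Rational(4, 5), Add(14, Mul(12, 12))) = Mul(Rational(4, 5), Add(14, 144)) = Mul(Rational(4, 5), 158) = Rational(632, 5) ≈ 126.40)
Function('y')(T) = Mul(Rational(1, 2), Pow(T, -1)) (Function('y')(T) = Pow(Mul(2, T), -1) = Mul(Rational(1, 2), Pow(T, -1)))
Function('S')(z, f) = Add(-45, Mul(-705, f))
Mul(Add(Function('y')(u), -299480), Pow(Add(-418368, Function('S')(196, 375)), -1)) = Mul(Add(Mul(Rational(1, 2), Pow(Rational(632, 5), -1)), -299480), Pow(Add(-418368, Add(-45, Mul(-705, 375))), -1)) = Mul(Add(Mul(Rational(1, 2), Rational(5, 632)), -299480), Pow(Add(-418368, Add(-45, -264375)), -1)) = Mul(Add(Rational(5, 1264), -299480), Pow(Add(-418368, -264420), -1)) = Mul(Rational(-378542715, 1264), Pow(-682788, -1)) = Mul(Rational(-378542715, 1264), Rational(-1, 682788)) = Rational(126180905, 287681344)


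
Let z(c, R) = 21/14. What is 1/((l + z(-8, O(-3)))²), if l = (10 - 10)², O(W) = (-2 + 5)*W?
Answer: 4/9 ≈ 0.44444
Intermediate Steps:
O(W) = 3*W
z(c, R) = 3/2 (z(c, R) = 21*(1/14) = 3/2)
l = 0 (l = 0² = 0)
1/((l + z(-8, O(-3)))²) = 1/((0 + 3/2)²) = 1/((3/2)²) = 1/(9/4) = 4/9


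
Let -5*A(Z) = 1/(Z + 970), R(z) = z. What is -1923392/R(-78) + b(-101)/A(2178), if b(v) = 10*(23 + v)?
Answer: 479772496/39 ≈ 1.2302e+7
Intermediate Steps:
b(v) = 230 + 10*v
A(Z) = -1/(5*(970 + Z)) (A(Z) = -1/(5*(Z + 970)) = -1/(5*(970 + Z)))
-1923392/R(-78) + b(-101)/A(2178) = -1923392/(-78) + (230 + 10*(-101))/((-1/(4850 + 5*2178))) = -1923392*(-1/78) + (230 - 1010)/((-1/(4850 + 10890))) = 961696/39 - 780/((-1/15740)) = 961696/39 - 780/((-1*1/15740)) = 961696/39 - 780/(-1/15740) = 961696/39 - 780*(-15740) = 961696/39 + 12277200 = 479772496/39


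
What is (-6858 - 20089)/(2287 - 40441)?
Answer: 26947/38154 ≈ 0.70627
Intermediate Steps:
(-6858 - 20089)/(2287 - 40441) = -26947/(-38154) = -26947*(-1/38154) = 26947/38154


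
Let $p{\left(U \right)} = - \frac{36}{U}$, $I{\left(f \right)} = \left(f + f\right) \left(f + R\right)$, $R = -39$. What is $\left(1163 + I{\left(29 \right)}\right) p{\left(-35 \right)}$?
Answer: $\frac{20988}{35} \approx 599.66$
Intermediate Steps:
$I{\left(f \right)} = 2 f \left(-39 + f\right)$ ($I{\left(f \right)} = \left(f + f\right) \left(f - 39\right) = 2 f \left(-39 + f\right)$)
$\left(1163 + I{\left(29 \right)}\right) p{\left(-35 \right)} = \left(1163 + 2 \cdot 29 \left(-39 + 29\right)\right) \left(- \frac{36}{-35}\right) = \left(1163 + 2 \cdot 29 \left(-10\right)\right) \left(\left(-36\right) \left(- \frac{1}{35}\right)\right) = \left(1163 - 580\right) \frac{36}{35} = 583 \cdot \frac{36}{35} = \frac{20988}{35}$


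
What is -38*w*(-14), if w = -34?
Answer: -18088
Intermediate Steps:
-38*w*(-14) = -38*(-34)*(-14) = 1292*(-14) = -18088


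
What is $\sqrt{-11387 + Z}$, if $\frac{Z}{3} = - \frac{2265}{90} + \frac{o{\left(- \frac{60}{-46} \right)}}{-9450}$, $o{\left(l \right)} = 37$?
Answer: $\frac{4 i \sqrt{7898387}}{105} \approx 107.06 i$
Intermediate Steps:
$Z = - \frac{118931}{1575}$ ($Z = 3 \left(- \frac{2265}{90} + \frac{37}{-9450}\right) = 3 \left(\left(-2265\right) \frac{1}{90} + 37 \left(- \frac{1}{9450}\right)\right) = 3 \left(- \frac{151}{6} - \frac{37}{9450}\right) = 3 \left(- \frac{118931}{4725}\right) = - \frac{118931}{1575} \approx -75.512$)
$\sqrt{-11387 + Z} = \sqrt{-11387 - \frac{118931}{1575}} = \sqrt{- \frac{18053456}{1575}} = \frac{4 i \sqrt{7898387}}{105}$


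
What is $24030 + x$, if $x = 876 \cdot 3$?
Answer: $26658$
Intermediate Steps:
$x = 2628$
$24030 + x = 24030 + 2628 = 26658$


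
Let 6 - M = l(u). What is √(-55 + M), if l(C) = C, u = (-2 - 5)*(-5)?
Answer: 2*I*√21 ≈ 9.1651*I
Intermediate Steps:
u = 35 (u = -7*(-5) = 35)
M = -29 (M = 6 - 1*35 = 6 - 35 = -29)
√(-55 + M) = √(-55 - 29) = √(-84) = 2*I*√21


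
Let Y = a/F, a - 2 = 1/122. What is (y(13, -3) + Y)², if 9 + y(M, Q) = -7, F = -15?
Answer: 34869025/133956 ≈ 260.30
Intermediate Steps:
a = 245/122 (a = 2 + 1/122 = 245/122 ≈ 2.0082)
y(M, Q) = -16 (y(M, Q) = -9 - 7 = -16)
Y = -49/366 (Y = (245/122)/(-15) = (245/122)*(-1/15) = -49/366 ≈ -0.13388)
(y(13, -3) + Y)² = (-16 - 49/366)² = (-5905/366)² = 34869025/133956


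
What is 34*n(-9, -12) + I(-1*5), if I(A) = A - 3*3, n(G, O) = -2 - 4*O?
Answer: 1550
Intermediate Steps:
I(A) = -9 + A (I(A) = A - 9 = -9 + A)
34*n(-9, -12) + I(-1*5) = 34*(-2 - 4*(-12)) + (-9 - 1*5) = 34*(-2 + 48) + (-9 - 5) = 34*46 - 14 = 1564 - 14 = 1550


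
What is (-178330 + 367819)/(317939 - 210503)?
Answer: 63163/35812 ≈ 1.7637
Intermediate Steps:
(-178330 + 367819)/(317939 - 210503) = 189489/107436 = 189489*(1/107436) = 63163/35812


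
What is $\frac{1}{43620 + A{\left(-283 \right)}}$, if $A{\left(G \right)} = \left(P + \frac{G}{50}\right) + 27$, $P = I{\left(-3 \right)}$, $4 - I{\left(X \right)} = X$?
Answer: $\frac{50}{2182417} \approx 2.291 \cdot 10^{-5}$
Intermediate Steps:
$I{\left(X \right)} = 4 - X$
$P = 7$ ($P = 4 - -3 = 4 + 3 = 7$)
$A{\left(G \right)} = 34 + \frac{G}{50}$ ($A{\left(G \right)} = \left(7 + \frac{G}{50}\right) + 27 = 34 + \frac{G}{50}$)
$\frac{1}{43620 + A{\left(-283 \right)}} = \frac{1}{43620 + \left(34 + \frac{1}{50} \left(-283\right)\right)} = \frac{1}{43620 + \left(34 - \frac{283}{50}\right)} = \frac{1}{43620 + \frac{1417}{50}} = \frac{1}{\frac{2182417}{50}} = \frac{50}{2182417}$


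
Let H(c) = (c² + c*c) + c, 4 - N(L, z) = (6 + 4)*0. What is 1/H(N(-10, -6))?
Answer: 1/36 ≈ 0.027778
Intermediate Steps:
N(L, z) = 4 (N(L, z) = 4 - (6 + 4)*0 = 4 - 10*0 = 4 - 1*0 = 4 + 0 = 4)
H(c) = c + 2*c² (H(c) = (c² + c²) + c = 2*c² + c = c + 2*c²)
1/H(N(-10, -6)) = 1/(4*(1 + 2*4)) = 1/(4*(1 + 8)) = 1/(4*9) = 1/36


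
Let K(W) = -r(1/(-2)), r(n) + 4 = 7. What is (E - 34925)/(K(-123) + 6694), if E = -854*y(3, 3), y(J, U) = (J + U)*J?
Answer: -50297/6691 ≈ -7.5171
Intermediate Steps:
r(n) = 3 (r(n) = -4 + 7 = 3)
y(J, U) = J*(J + U)
K(W) = -3 (K(W) = -1*3 = -3)
E = -15372 (E = -2562*(3 + 3) = -2562*6 = -854*18 = -15372)
(E - 34925)/(K(-123) + 6694) = (-15372 - 34925)/(-3 + 6694) = -50297/6691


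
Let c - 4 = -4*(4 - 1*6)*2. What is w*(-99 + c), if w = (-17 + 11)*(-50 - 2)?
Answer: -24648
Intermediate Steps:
c = 20 (c = 4 - 4*(4 - 1*6)*2 = 4 - 4*(4 - 6)*2 = 4 - 4*(-2)*2 = 4 + 8*2 = 4 + 16 = 20)
w = 312 (w = -6*(-52) = 312)
w*(-99 + c) = 312*(-99 + 20) = 312*(-79) = -24648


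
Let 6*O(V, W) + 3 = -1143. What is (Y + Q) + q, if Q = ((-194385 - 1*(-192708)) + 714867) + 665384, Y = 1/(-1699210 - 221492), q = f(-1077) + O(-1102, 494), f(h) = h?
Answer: 2645394388811/1920702 ≈ 1.3773e+6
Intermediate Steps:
O(V, W) = -191 (O(V, W) = -1/2 + (1/6)*(-1143) = -1/2 - 381/2 = -191)
q = -1268 (q = -1077 - 191 = -1268)
Y = -1/1920702 (Y = 1/(-1920702) = -1/1920702 ≈ -5.2064e-7)
Q = 1378574 (Q = ((-194385 + 192708) + 714867) + 665384 = (-1677 + 714867) + 665384 = 713190 + 665384 = 1378574)
(Y + Q) + q = (-1/1920702 + 1378574) - 1268 = 2647829838947/1920702 - 1268 = 2645394388811/1920702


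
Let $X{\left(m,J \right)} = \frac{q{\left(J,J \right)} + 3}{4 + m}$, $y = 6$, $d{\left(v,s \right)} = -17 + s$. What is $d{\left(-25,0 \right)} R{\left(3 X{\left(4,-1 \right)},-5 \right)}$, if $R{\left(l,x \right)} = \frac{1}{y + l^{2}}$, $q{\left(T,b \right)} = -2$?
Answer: $- \frac{1088}{393} \approx -2.7684$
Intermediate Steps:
$X{\left(m,J \right)} = \frac{1}{4 + m}$ ($X{\left(m,J \right)} = \frac{-2 + 3}{4 + m} = 1 \frac{1}{4 + m} = \frac{1}{4 + m}$)
$R{\left(l,x \right)} = \frac{1}{6 + l^{2}}$
$d{\left(-25,0 \right)} R{\left(3 X{\left(4,-1 \right)},-5 \right)} = \frac{-17 + 0}{6 + \left(\frac{3}{4 + 4}\right)^{2}} = - \frac{17}{6 + \left(\frac{3}{8}\right)^{2}} = - \frac{17}{6 + \frac{9}{64}} = - \frac{17}{\frac{393}{64}} = \left(-17\right) \frac{64}{393} = - \frac{1088}{393}$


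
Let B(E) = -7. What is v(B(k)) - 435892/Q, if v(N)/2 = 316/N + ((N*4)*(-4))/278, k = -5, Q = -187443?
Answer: -269413804/3091221 ≈ -87.155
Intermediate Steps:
v(N) = 632/N - 16*N/139 (v(N) = 2*(316/N + ((N*4)*(-4))/278) = 2*(316/N + ((4*N)*(-4))*(1/278)) = 2*(316/N - 16*N*(1/278)) = 2*(316/N - 8*N/139) = 632/N - 16*N/139)
v(B(k)) - 435892/Q = (632/(-7) - 16/139*(-7)) - 435892/(-187443) = (632*(-⅐) + 112/139) - 435892*(-1)/187443 = (-632/7 + 112/139) - 1*(-7388/3177) = -87064/973 + 7388/3177 = -269413804/3091221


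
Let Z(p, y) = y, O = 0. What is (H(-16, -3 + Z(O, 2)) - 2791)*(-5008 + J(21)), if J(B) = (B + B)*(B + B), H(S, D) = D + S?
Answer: 9109152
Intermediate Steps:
J(B) = 4*B² (J(B) = (2*B)*(2*B) = 4*B²)
(H(-16, -3 + Z(O, 2)) - 2791)*(-5008 + J(21)) = (((-3 + 2) - 16) - 2791)*(-5008 + 4*21²) = ((-1 - 16) - 2791)*(-5008 + 4*441) = (-17 - 2791)*(-5008 + 1764) = -2808*(-3244) = 9109152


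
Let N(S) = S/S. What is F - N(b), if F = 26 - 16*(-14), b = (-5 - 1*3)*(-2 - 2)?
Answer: 249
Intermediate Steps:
b = 32 (b = (-5 - 3)*(-4) = -8*(-4) = 32)
N(S) = 1
F = 250 (F = 26 + 224 = 250)
F - N(b) = 250 - 1*1 = 250 - 1 = 249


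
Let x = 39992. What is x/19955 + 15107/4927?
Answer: 38346213/7562945 ≈ 5.0703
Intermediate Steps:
x/19955 + 15107/4927 = 39992/19955 + 15107/4927 = 38346213/7562945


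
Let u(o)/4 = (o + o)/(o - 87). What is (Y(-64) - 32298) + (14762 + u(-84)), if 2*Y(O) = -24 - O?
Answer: -998188/57 ≈ -17512.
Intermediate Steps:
u(o) = 8*o/(-87 + o) (u(o) = 4*((o + o)/(o - 87)) = 4*((2*o)/(-87 + o)) = 4*(2*o/(-87 + o)) = 8*o/(-87 + o))
Y(O) = -12 - O/2 (Y(O) = (-24 - O)/2 = -12 - O/2)
(Y(-64) - 32298) + (14762 + u(-84)) = ((-12 - ½*(-64)) - 32298) + (14762 + 8*(-84)/(-87 - 84)) = ((-12 + 32) - 32298) + (14762 + 8*(-84)/(-171)) = (20 - 32298) + (14762 + 8*(-84)*(-1/171)) = -32278 + (14762 + 224/57) = -32278 + 841658/57 = -998188/57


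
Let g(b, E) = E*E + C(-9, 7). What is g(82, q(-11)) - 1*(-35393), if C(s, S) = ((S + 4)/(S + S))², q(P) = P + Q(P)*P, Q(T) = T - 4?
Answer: 11585485/196 ≈ 59110.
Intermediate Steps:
Q(T) = -4 + T
q(P) = P + P*(-4 + P) (q(P) = P + (-4 + P)*P = P + P*(-4 + P))
C(s, S) = (4 + S)²/(4*S²) (C(s, S) = ((4 + S)/((2*S)))² = ((4 + S)*(1/(2*S)))² = ((4 + S)/(2*S))² = (4 + S)²/(4*S²))
g(b, E) = 121/196 + E² (g(b, E) = E*E + (¼)*(4 + 7)²/7² = E² + (¼)*(1/49)*11² = E² + (¼)*(1/49)*121 = E² + 121/196 = 121/196 + E²)
g(82, q(-11)) - 1*(-35393) = (121/196 + (-11*(-3 - 11))²) - 1*(-35393) = (121/196 + (-11*(-14))²) + 35393 = (121/196 + 154²) + 35393 = (121/196 + 23716) + 35393 = 4648457/196 + 35393 = 11585485/196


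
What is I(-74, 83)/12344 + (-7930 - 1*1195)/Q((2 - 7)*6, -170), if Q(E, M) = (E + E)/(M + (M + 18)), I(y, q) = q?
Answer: -1813487651/37032 ≈ -48971.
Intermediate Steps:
Q(E, M) = 2*E/(18 + 2*M) (Q(E, M) = (2*E)/(M + (18 + M)) = (2*E)/(18 + 2*M) = 2*E/(18 + 2*M))
I(-74, 83)/12344 + (-7930 - 1*1195)/Q((2 - 7)*6, -170) = 83/12344 + (-7930 - 1*1195)/((((2 - 7)*6)/(9 - 170))) = 83*(1/12344) + (-7930 - 1195)/((-5*6/(-161))) = 83/12344 - 9125/((-30*(-1/161))) = 83/12344 - 9125/30/161 = 83/12344 - 9125*161/30 = 83/12344 - 293825/6 = -1813487651/37032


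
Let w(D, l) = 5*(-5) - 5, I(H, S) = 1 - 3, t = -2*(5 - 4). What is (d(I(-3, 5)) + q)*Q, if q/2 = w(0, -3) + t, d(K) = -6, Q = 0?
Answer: 0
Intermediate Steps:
t = -2 (t = -2*1 = -2)
I(H, S) = -2
w(D, l) = -30 (w(D, l) = -25 - 5 = -30)
q = -64 (q = 2*(-30 - 2) = 2*(-32) = -64)
(d(I(-3, 5)) + q)*Q = (-6 - 64)*0 = -70*0 = 0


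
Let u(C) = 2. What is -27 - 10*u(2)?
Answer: -47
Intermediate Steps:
-27 - 10*u(2) = -27 - 10*2 = -27 - 20 = -47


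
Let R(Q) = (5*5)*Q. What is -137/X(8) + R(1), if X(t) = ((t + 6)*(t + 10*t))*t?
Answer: 246263/9856 ≈ 24.986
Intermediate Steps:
R(Q) = 25*Q
X(t) = 11*t**2*(6 + t) (X(t) = ((6 + t)*(11*t))*t = (11*t*(6 + t))*t = 11*t**2*(6 + t))
-137/X(8) + R(1) = -137*1/(704*(6 + 8)) + 25*1 = -137/(11*64*14) + 25 = -137/9856 + 25 = 246263/9856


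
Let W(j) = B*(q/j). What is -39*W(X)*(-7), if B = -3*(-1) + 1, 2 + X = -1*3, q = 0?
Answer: 0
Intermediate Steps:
X = -5 (X = -2 - 1*3 = -2 - 3 = -5)
B = 4 (B = 3 + 1 = 4)
W(j) = 0 (W(j) = 4*(0/j) = 4*0 = 0)
-39*W(X)*(-7) = -39*0*(-7) = 0*(-7) = 0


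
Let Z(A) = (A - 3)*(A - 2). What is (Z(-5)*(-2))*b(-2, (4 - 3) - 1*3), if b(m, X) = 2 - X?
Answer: -448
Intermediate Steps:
Z(A) = (-3 + A)*(-2 + A)
(Z(-5)*(-2))*b(-2, (4 - 3) - 1*3) = ((6 + (-5)**2 - 5*(-5))*(-2))*(2 - ((4 - 3) - 1*3)) = ((6 + 25 + 25)*(-2))*(2 - (1 - 3)) = (56*(-2))*(2 - 1*(-2)) = -112*(2 + 2) = -112*4 = -448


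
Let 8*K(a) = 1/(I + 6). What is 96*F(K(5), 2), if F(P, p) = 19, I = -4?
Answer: 1824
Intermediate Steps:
K(a) = 1/16 (K(a) = 1/(8*(-4 + 6)) = (⅛)/2 = (⅛)*(½) = 1/16)
96*F(K(5), 2) = 96*19 = 1824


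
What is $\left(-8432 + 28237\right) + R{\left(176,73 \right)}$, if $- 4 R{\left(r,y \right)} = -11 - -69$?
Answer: $\frac{39581}{2} \approx 19791.0$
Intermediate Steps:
$R{\left(r,y \right)} = - \frac{29}{2}$ ($R{\left(r,y \right)} = - \frac{-11 - -69}{4} = - \frac{-11 + 69}{4} = \left(- \frac{1}{4}\right) 58 = - \frac{29}{2}$)
$\left(-8432 + 28237\right) + R{\left(176,73 \right)} = \left(-8432 + 28237\right) - \frac{29}{2} = 19805 - \frac{29}{2} = \frac{39581}{2}$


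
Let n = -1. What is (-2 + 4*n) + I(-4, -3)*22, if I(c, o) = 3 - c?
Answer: 148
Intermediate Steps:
(-2 + 4*n) + I(-4, -3)*22 = (-2 + 4*(-1)) + (3 - 1*(-4))*22 = (-2 - 4) + (3 + 4)*22 = -6 + 7*22 = -6 + 154 = 148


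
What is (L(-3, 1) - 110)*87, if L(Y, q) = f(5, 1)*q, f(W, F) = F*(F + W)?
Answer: -9048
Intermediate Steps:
L(Y, q) = 6*q (L(Y, q) = (1*(1 + 5))*q = (1*6)*q = 6*q)
(L(-3, 1) - 110)*87 = (6*1 - 110)*87 = (6 - 110)*87 = -104*87 = -9048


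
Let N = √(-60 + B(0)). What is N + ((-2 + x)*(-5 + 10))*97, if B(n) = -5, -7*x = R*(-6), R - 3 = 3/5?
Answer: 3686/7 + I*√65 ≈ 526.57 + 8.0623*I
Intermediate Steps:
R = 18/5 (R = 3 + 3/5 = 3 + 3*(⅕) = 3 + ⅗ = 18/5 ≈ 3.6000)
x = 108/35 (x = -18*(-6)/35 = -⅐*(-108/5) = 108/35 ≈ 3.0857)
N = I*√65 (N = √(-60 - 5) = √(-65) = I*√65 ≈ 8.0623*I)
N + ((-2 + x)*(-5 + 10))*97 = I*√65 + ((-2 + 108/35)*(-5 + 10))*97 = I*√65 + ((38/35)*5)*97 = I*√65 + (38/7)*97 = I*√65 + 3686/7 = 3686/7 + I*√65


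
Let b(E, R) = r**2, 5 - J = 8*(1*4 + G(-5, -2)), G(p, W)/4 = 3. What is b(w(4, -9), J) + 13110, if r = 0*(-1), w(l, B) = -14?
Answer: 13110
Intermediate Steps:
G(p, W) = 12 (G(p, W) = 4*3 = 12)
r = 0
J = -123 (J = 5 - 8*(1*4 + 12) = 5 - 8*(4 + 12) = 5 - 8*16 = 5 - 1*128 = 5 - 128 = -123)
b(E, R) = 0 (b(E, R) = 0**2 = 0)
b(w(4, -9), J) + 13110 = 0 + 13110 = 13110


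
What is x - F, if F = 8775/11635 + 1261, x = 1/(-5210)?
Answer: -1176699519/932590 ≈ -1261.8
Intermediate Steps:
x = -1/5210 ≈ -0.00019194
F = 225854/179 (F = 8775*(1/11635) + 1261 = 135/179 + 1261 = 225854/179 ≈ 1261.8)
x - F = -1/5210 - 1*225854/179 = -1/5210 - 225854/179 = -1176699519/932590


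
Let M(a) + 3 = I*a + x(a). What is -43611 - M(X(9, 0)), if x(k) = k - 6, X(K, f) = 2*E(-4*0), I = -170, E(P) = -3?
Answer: -44616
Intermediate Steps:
X(K, f) = -6 (X(K, f) = 2*(-3) = -6)
x(k) = -6 + k
M(a) = -9 - 169*a (M(a) = -3 + (-170*a + (-6 + a)) = -3 + (-6 - 169*a) = -9 - 169*a)
-43611 - M(X(9, 0)) = -43611 - (-9 - 169*(-6)) = -43611 - (-9 + 1014) = -43611 - 1*1005 = -43611 - 1005 = -44616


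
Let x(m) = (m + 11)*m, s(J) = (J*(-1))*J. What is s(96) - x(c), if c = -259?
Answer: -73448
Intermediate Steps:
s(J) = -J² (s(J) = (-J)*J = -J²)
x(m) = m*(11 + m) (x(m) = (11 + m)*m = m*(11 + m))
s(96) - x(c) = -1*96² - (-259)*(11 - 259) = -1*9216 - (-259)*(-248) = -9216 - 1*64232 = -9216 - 64232 = -73448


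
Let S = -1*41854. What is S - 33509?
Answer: -75363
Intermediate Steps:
S = -41854
S - 33509 = -41854 - 33509 = -75363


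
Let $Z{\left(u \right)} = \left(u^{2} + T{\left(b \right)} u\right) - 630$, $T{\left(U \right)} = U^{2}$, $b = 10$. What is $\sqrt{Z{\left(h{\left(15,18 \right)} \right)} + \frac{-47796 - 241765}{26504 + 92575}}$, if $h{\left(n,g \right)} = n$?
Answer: $\frac{2 \sqrt{430344705266}}{39693} \approx 33.054$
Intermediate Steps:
$Z{\left(u \right)} = -630 + u^{2} + 100 u$ ($Z{\left(u \right)} = \left(u^{2} + 10^{2} u\right) - 630 = \left(u^{2} + 100 u\right) - 630 = -630 + u^{2} + 100 u$)
$\sqrt{Z{\left(h{\left(15,18 \right)} \right)} + \frac{-47796 - 241765}{26504 + 92575}} = \sqrt{\left(-630 + 15^{2} + 100 \cdot 15\right) + \frac{-47796 - 241765}{26504 + 92575}} = \sqrt{\left(-630 + 225 + 1500\right) - \frac{289561}{119079}} = \sqrt{1095 - \frac{289561}{119079}} = \sqrt{\frac{130101944}{119079}} = \frac{2 \sqrt{430344705266}}{39693}$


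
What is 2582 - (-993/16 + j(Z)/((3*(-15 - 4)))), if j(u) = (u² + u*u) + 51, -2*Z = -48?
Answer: 810211/304 ≈ 2665.2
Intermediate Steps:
Z = 24 (Z = -½*(-48) = 24)
j(u) = 51 + 2*u² (j(u) = (u² + u²) + 51 = 2*u² + 51 = 51 + 2*u²)
2582 - (-993/16 + j(Z)/((3*(-15 - 4)))) = 2582 - (-993/16 + (51 + 2*24²)/((3*(-15 - 4)))) = 2582 - (-993*1/16 + (51 + 2*576)/((3*(-19)))) = 2582 - (-993/16 + (51 + 1152)/(-57)) = 2582 - (-993/16 + 1203*(-1/57)) = 2582 - (-993/16 - 401/19) = 2582 - 1*(-25283/304) = 2582 + 25283/304 = 810211/304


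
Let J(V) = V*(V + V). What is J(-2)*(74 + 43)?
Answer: 936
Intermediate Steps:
J(V) = 2*V² (J(V) = V*(2*V) = 2*V²)
J(-2)*(74 + 43) = (2*(-2)²)*(74 + 43) = (2*4)*117 = 8*117 = 936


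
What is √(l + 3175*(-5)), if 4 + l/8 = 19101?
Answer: √136901 ≈ 370.00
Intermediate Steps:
l = 152776 (l = -32 + 8*19101 = -32 + 152808 = 152776)
√(l + 3175*(-5)) = √(152776 + 3175*(-5)) = √(152776 - 15875) = √136901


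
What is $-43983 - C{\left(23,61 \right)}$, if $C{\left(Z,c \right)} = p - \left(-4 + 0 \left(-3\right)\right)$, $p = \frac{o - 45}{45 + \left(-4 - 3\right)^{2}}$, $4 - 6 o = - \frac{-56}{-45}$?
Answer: $- \frac{558189073}{12690} \approx -43987.0$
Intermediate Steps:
$o = \frac{118}{135}$ ($o = \frac{2}{3} - \frac{\left(-1\right) \left(- \frac{56}{-45}\right)}{6} = \frac{2}{3} - \frac{\left(-1\right) \left(\left(-56\right) \left(- \frac{1}{45}\right)\right)}{6} = \frac{2}{3} - \frac{\left(-1\right) \frac{56}{45}}{6} = \frac{2}{3} - - \frac{28}{135} = \frac{2}{3} + \frac{28}{135} = \frac{118}{135} \approx 0.87407$)
$p = - \frac{5957}{12690}$ ($p = \frac{\frac{118}{135} - 45}{45 + \left(-4 - 3\right)^{2}} = - \frac{5957}{135 \left(45 + \left(-7\right)^{2}\right)} = - \frac{5957}{135 \left(45 + 49\right)} = - \frac{5957}{135 \cdot 94} = \left(- \frac{5957}{135}\right) \frac{1}{94} = - \frac{5957}{12690} \approx -0.46942$)
$C{\left(Z,c \right)} = \frac{44803}{12690}$ ($C{\left(Z,c \right)} = - \frac{5957}{12690} - \left(-4 + 0 \left(-3\right)\right) = - \frac{5957}{12690} - \left(-4 + 0\right) = - \frac{5957}{12690} - -4 = - \frac{5957}{12690} + 4 = \frac{44803}{12690}$)
$-43983 - C{\left(23,61 \right)} = -43983 - \frac{44803}{12690} = - \frac{558189073}{12690}$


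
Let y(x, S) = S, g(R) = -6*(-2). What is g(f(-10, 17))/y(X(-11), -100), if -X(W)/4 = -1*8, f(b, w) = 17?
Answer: -3/25 ≈ -0.12000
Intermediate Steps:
X(W) = 32 (X(W) = -(-4)*8 = -4*(-8) = 32)
g(R) = 12
g(f(-10, 17))/y(X(-11), -100) = 12/(-100) = 12*(-1/100) = -3/25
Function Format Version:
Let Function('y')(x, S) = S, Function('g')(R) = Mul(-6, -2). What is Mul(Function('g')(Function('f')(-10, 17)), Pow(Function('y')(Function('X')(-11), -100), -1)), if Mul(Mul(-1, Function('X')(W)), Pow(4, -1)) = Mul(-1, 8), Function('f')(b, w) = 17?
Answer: Rational(-3, 25) ≈ -0.12000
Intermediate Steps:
Function('X')(W) = 32 (Function('X')(W) = Mul(-4, Mul(-1, 8)) = Mul(-4, -8) = 32)
Function('g')(R) = 12
Mul(Function('g')(Function('f')(-10, 17)), Pow(Function('y')(Function('X')(-11), -100), -1)) = Mul(12, Pow(-100, -1)) = Mul(12, Rational(-1, 100)) = Rational(-3, 25)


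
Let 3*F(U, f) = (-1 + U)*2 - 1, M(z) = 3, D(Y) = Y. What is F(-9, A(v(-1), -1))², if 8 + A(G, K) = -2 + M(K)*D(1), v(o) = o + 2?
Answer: 49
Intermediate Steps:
v(o) = 2 + o
A(G, K) = -7 (A(G, K) = -8 + (-2 + 3*1) = -8 + (-2 + 3) = -8 + 1 = -7)
F(U, f) = -1 + 2*U/3 (F(U, f) = ((-1 + U)*2 - 1)/3 = ((-2 + 2*U) - 1)/3 = (-3 + 2*U)/3 = -1 + 2*U/3)
F(-9, A(v(-1), -1))² = (-1 + (⅔)*(-9))² = (-1 - 6)² = (-7)² = 49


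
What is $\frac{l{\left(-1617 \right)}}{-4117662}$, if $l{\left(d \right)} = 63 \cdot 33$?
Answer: $- \frac{77}{152506} \approx -0.0005049$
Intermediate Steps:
$l{\left(d \right)} = 2079$
$\frac{l{\left(-1617 \right)}}{-4117662} = \frac{2079}{-4117662} = 2079 \left(- \frac{1}{4117662}\right) = - \frac{77}{152506}$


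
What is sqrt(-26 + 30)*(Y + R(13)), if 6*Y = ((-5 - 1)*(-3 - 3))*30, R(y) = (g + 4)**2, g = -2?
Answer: 368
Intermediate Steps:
R(y) = 4 (R(y) = (-2 + 4)**2 = 2**2 = 4)
Y = 180 (Y = (((-5 - 1)*(-3 - 3))*30)/6 = (-6*(-6)*30)/6 = (36*30)/6 = (1/6)*1080 = 180)
sqrt(-26 + 30)*(Y + R(13)) = sqrt(-26 + 30)*(180 + 4) = sqrt(4)*184 = 2*184 = 368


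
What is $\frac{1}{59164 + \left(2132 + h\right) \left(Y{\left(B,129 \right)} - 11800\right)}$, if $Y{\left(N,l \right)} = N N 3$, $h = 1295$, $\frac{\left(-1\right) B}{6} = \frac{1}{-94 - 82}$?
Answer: $- \frac{7744}{312698259855} \approx -2.4765 \cdot 10^{-8}$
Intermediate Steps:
$B = \frac{3}{88}$ ($B = - \frac{6}{-94 - 82} = - \frac{6}{-176} = \left(-6\right) \left(- \frac{1}{176}\right) = \frac{3}{88} \approx 0.034091$)
$Y{\left(N,l \right)} = 3 N^{2}$ ($Y{\left(N,l \right)} = N^{2} \cdot 3 = 3 N^{2}$)
$\frac{1}{59164 + \left(2132 + h\right) \left(Y{\left(B,129 \right)} - 11800\right)} = \frac{1}{59164 + \left(2132 + 1295\right) \left(3 \left(\frac{3}{88}\right)^{2} - 11800\right)} = \frac{1}{59164 + 3427 \left(3 \cdot \frac{9}{7744} - 11800\right)} = \frac{1}{59164 + 3427 \left(\frac{27}{7744} - 11800\right)} = \frac{1}{59164 + 3427 \left(- \frac{91379173}{7744}\right)} = \frac{1}{59164 - \frac{313156425871}{7744}} = \frac{1}{- \frac{312698259855}{7744}} = - \frac{7744}{312698259855}$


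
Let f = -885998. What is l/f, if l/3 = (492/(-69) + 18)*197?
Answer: -73875/10188977 ≈ -0.0072505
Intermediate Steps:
l = 147750/23 (l = 3*((492/(-69) + 18)*197) = 3*((492*(-1/69) + 18)*197) = 3*((-164/23 + 18)*197) = 3*((250/23)*197) = 3*(49250/23) = 147750/23 ≈ 6423.9)
l/f = (147750/23)/(-885998) = (147750/23)*(-1/885998) = -73875/10188977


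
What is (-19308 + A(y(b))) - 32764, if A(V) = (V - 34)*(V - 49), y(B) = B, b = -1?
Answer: -50322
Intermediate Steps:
A(V) = (-49 + V)*(-34 + V) (A(V) = (-34 + V)*(-49 + V) = (-49 + V)*(-34 + V))
(-19308 + A(y(b))) - 32764 = (-19308 + (1666 + (-1)² - 83*(-1))) - 32764 = (-19308 + (1666 + 1 + 83)) - 32764 = (-19308 + 1750) - 32764 = -17558 - 32764 = -50322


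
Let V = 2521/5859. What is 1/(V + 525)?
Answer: 5859/3078496 ≈ 0.0019032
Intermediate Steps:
V = 2521/5859 (V = 2521*(1/5859) = 2521/5859 ≈ 0.43028)
1/(V + 525) = 1/(2521/5859 + 525) = 1/(3078496/5859) = 5859/3078496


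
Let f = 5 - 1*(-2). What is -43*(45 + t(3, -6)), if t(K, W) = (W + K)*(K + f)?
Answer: -645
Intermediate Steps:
f = 7 (f = 5 + 2 = 7)
t(K, W) = (7 + K)*(K + W) (t(K, W) = (W + K)*(K + 7) = (K + W)*(7 + K) = (7 + K)*(K + W))
-43*(45 + t(3, -6)) = -43*(45 + (3**2 + 7*3 + 7*(-6) + 3*(-6))) = -43*(45 + (9 + 21 - 42 - 18)) = -43*(45 - 30) = -43*15 = -645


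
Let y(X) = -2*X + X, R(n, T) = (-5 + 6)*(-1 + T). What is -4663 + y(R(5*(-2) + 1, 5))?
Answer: -4667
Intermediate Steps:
R(n, T) = -1 + T (R(n, T) = 1*(-1 + T) = -1 + T)
y(X) = -X
-4663 + y(R(5*(-2) + 1, 5)) = -4663 - (-1 + 5) = -4663 - 1*4 = -4663 - 4 = -4667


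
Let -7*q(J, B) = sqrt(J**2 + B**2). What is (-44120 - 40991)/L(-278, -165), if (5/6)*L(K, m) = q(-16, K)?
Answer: 595777*sqrt(19385)/46524 ≈ 1783.0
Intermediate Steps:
q(J, B) = -sqrt(B**2 + J**2)/7 (q(J, B) = -sqrt(J**2 + B**2)/7 = -sqrt(B**2 + J**2)/7)
L(K, m) = -6*sqrt(256 + K**2)/35 (L(K, m) = 6*(-sqrt(K**2 + (-16)**2)/7)/5 = 6*(-sqrt(K**2 + 256)/7)/5 = 6*(-sqrt(256 + K**2)/7)/5 = -6*sqrt(256 + K**2)/35)
(-44120 - 40991)/L(-278, -165) = (-44120 - 40991)/((-6*sqrt(256 + (-278)**2)/35)) = -85111*(-35/(6*sqrt(256 + 77284))) = -85111*(-7*sqrt(19385)/46524) = -(-595777)*sqrt(19385)/46524 = 595777*sqrt(19385)/46524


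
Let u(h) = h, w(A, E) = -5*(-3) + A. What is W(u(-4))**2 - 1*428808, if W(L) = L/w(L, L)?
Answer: -51885752/121 ≈ -4.2881e+5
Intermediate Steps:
w(A, E) = 15 + A
W(L) = L/(15 + L)
W(u(-4))**2 - 1*428808 = (-4/(15 - 4))**2 - 1*428808 = (-4/11)**2 - 428808 = 16/121 - 428808 = -51885752/121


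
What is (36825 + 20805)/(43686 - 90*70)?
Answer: 9605/6231 ≈ 1.5415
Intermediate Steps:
(36825 + 20805)/(43686 - 90*70) = 57630/(43686 - 6300) = 57630/37386 = 57630*(1/37386) = 9605/6231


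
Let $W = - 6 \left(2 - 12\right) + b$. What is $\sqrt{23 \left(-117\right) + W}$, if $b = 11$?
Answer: $2 i \sqrt{655} \approx 51.186 i$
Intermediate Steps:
$W = 71$ ($W = - 6 \left(2 - 12\right) + 11 = \left(-6\right) \left(-10\right) + 11 = 60 + 11 = 71$)
$\sqrt{23 \left(-117\right) + W} = \sqrt{23 \left(-117\right) + 71} = \sqrt{-2691 + 71} = \sqrt{-2620} = 2 i \sqrt{655}$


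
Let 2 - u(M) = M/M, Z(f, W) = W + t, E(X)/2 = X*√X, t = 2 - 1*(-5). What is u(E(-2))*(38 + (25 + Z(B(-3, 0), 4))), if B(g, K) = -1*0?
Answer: 74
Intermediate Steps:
B(g, K) = 0
t = 7 (t = 2 + 5 = 7)
E(X) = 2*X^(3/2) (E(X) = 2*(X*√X) = 2*X^(3/2))
Z(f, W) = 7 + W (Z(f, W) = W + 7 = 7 + W)
u(M) = 1 (u(M) = 2 - M/M = 2 - 1*1 = 2 - 1 = 1)
u(E(-2))*(38 + (25 + Z(B(-3, 0), 4))) = 1*(38 + (25 + (7 + 4))) = 1*(38 + (25 + 11)) = 1*(38 + 36) = 1*74 = 74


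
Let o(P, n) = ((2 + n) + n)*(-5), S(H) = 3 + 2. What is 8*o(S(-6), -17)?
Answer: 1280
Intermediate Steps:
S(H) = 5
o(P, n) = -10 - 10*n (o(P, n) = (2 + 2*n)*(-5) = -10 - 10*n)
8*o(S(-6), -17) = 8*(-10 - 10*(-17)) = 8*(-10 + 170) = 8*160 = 1280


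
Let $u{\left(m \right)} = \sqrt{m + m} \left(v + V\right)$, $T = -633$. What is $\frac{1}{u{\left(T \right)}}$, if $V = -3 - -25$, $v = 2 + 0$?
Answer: $- \frac{i \sqrt{1266}}{30384} \approx - 0.001171 i$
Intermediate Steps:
$v = 2$
$V = 22$ ($V = -3 + 25 = 22$)
$u{\left(m \right)} = 24 \sqrt{2} \sqrt{m}$ ($u{\left(m \right)} = \sqrt{m + m} \left(2 + 22\right) = \sqrt{2 m} 24 = \sqrt{2} \sqrt{m} 24 = 24 \sqrt{2} \sqrt{m}$)
$\frac{1}{u{\left(T \right)}} = \frac{1}{24 \sqrt{2} \sqrt{-633}} = \frac{1}{24 \sqrt{2} i \sqrt{633}} = \frac{1}{24 i \sqrt{1266}} = - \frac{i \sqrt{1266}}{30384}$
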